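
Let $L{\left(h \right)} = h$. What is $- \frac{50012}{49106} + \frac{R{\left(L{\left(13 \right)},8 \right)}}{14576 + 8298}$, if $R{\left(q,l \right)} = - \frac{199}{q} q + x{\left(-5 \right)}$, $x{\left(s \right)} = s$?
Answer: $- \frac{288498028}{280812661} \approx -1.0274$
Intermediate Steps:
$R{\left(q,l \right)} = -204$ ($R{\left(q,l \right)} = - \frac{199}{q} q - 5 = -199 - 5 = -204$)
$- \frac{50012}{49106} + \frac{R{\left(L{\left(13 \right)},8 \right)}}{14576 + 8298} = - \frac{50012}{49106} - \frac{204}{14576 + 8298} = \left(-50012\right) \frac{1}{49106} - \frac{204}{22874} = - \frac{25006}{24553} - \frac{102}{11437} = - \frac{288498028}{280812661}$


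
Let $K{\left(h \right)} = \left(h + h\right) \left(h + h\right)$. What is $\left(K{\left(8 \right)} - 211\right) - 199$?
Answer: $-154$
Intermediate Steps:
$K{\left(h \right)} = 4 h^{2}$ ($K{\left(h \right)} = 2 h 2 h = 4 h^{2}$)
$\left(K{\left(8 \right)} - 211\right) - 199 = \left(4 \cdot 8^{2} - 211\right) - 199 = \left(4 \cdot 64 - 211\right) - 199 = \left(256 - 211\right) - 199 = 45 - 199 = -154$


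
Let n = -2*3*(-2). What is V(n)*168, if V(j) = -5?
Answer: -840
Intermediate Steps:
n = 12 (n = -6*(-2) = 12)
V(n)*168 = -5*168 = -840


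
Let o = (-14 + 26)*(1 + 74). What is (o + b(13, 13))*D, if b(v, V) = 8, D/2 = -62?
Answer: -112592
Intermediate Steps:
D = -124 (D = 2*(-62) = -124)
o = 900 (o = 12*75 = 900)
(o + b(13, 13))*D = (900 + 8)*(-124) = 908*(-124) = -112592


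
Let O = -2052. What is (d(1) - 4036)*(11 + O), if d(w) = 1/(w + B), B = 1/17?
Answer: 148239871/18 ≈ 8.2356e+6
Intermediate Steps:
B = 1/17 ≈ 0.058824
d(w) = 1/(1/17 + w) (d(w) = 1/(w + 1/17) = 1/(1/17 + w))
(d(1) - 4036)*(11 + O) = (17/(1 + 17*1) - 4036)*(11 - 2052) = (17/(1 + 17) - 4036)*(-2041) = (17/18 - 4036)*(-2041) = -72631/18*(-2041) = 148239871/18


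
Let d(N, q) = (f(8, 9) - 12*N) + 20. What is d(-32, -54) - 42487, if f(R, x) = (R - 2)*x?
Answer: -42029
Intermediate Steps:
f(R, x) = x*(-2 + R) (f(R, x) = (-2 + R)*x = x*(-2 + R))
d(N, q) = 74 - 12*N (d(N, q) = (9*(-2 + 8) - 12*N) + 20 = (9*6 - 12*N) + 20 = (54 - 12*N) + 20 = 74 - 12*N)
d(-32, -54) - 42487 = (74 - 12*(-32)) - 42487 = (74 + 384) - 42487 = 458 - 42487 = -42029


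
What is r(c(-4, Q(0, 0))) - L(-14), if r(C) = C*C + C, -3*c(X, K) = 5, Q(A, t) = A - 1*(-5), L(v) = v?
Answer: 136/9 ≈ 15.111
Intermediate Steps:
Q(A, t) = 5 + A (Q(A, t) = A + 5 = 5 + A)
c(X, K) = -5/3 (c(X, K) = -⅓*5 = -5/3)
r(C) = C + C² (r(C) = C² + C = C + C²)
r(c(-4, Q(0, 0))) - L(-14) = -5*(1 - 5/3)/3 - 1*(-14) = -5/3*(-⅔) + 14 = 10/9 + 14 = 136/9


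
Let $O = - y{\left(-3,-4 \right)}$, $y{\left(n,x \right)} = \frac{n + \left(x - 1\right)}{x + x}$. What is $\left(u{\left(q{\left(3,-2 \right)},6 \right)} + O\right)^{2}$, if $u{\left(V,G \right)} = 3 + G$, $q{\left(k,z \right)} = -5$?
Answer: $64$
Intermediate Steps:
$y{\left(n,x \right)} = \frac{-1 + n + x}{2 x}$ ($y{\left(n,x \right)} = \frac{n + \left(x - 1\right)}{2 x} = \left(n + \left(-1 + x\right)\right) \frac{1}{2 x} = \left(-1 + n + x\right) \frac{1}{2 x} = \frac{-1 + n + x}{2 x}$)
$O = -1$ ($O = - \frac{-1 - 3 - 4}{2 \left(-4\right)} = - \frac{\left(-1\right) \left(-8\right)}{2 \cdot 4} = \left(-1\right) 1 = -1$)
$\left(u{\left(q{\left(3,-2 \right)},6 \right)} + O\right)^{2} = \left(\left(3 + 6\right) - 1\right)^{2} = \left(9 - 1\right)^{2} = 8^{2} = 64$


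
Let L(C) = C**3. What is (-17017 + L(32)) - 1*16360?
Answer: -609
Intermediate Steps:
(-17017 + L(32)) - 1*16360 = (-17017 + 32**3) - 1*16360 = (-17017 + 32768) - 16360 = 15751 - 16360 = -609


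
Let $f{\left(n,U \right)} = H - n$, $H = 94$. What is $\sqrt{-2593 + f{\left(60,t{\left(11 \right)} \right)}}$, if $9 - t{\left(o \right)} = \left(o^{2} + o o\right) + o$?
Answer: $i \sqrt{2559} \approx 50.587 i$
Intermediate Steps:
$t{\left(o \right)} = 9 - o - 2 o^{2}$ ($t{\left(o \right)} = 9 - \left(\left(o^{2} + o o\right) + o\right) = 9 - \left(\left(o^{2} + o^{2}\right) + o\right) = 9 - \left(2 o^{2} + o\right) = 9 - \left(o + 2 o^{2}\right) = 9 - o - 2 o^{2}$)
$f{\left(n,U \right)} = 94 - n$
$\sqrt{-2593 + f{\left(60,t{\left(11 \right)} \right)}} = \sqrt{-2593 + \left(94 - 60\right)} = \sqrt{-2593 + 34} = \sqrt{-2559} = i \sqrt{2559}$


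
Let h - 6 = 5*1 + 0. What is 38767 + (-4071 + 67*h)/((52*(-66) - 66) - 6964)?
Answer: 202791844/5231 ≈ 38767.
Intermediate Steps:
h = 11 (h = 6 + (5*1 + 0) = 6 + (5 + 0) = 6 + 5 = 11)
38767 + (-4071 + 67*h)/((52*(-66) - 66) - 6964) = 38767 + (-4071 + 67*11)/((52*(-66) - 66) - 6964) = 38767 + (-4071 + 737)/((-3432 - 66) - 6964) = 38767 - 3334/(-3498 - 6964) = 38767 - 3334/(-10462) = 38767 - 3334*(-1/10462) = 38767 + 1667/5231 = 202791844/5231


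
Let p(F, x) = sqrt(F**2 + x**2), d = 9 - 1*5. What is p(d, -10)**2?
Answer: 116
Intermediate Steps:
d = 4 (d = 9 - 5 = 4)
p(d, -10)**2 = (sqrt(4**2 + (-10)**2))**2 = (sqrt(16 + 100))**2 = (sqrt(116))**2 = (2*sqrt(29))**2 = 116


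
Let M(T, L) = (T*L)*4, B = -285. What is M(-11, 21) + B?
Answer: -1209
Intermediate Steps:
M(T, L) = 4*L*T (M(T, L) = (L*T)*4 = 4*L*T)
M(-11, 21) + B = 4*21*(-11) - 285 = -924 - 285 = -1209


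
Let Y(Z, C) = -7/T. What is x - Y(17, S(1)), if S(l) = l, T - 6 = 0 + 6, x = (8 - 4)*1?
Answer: 55/12 ≈ 4.5833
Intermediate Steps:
x = 4 (x = 4*1 = 4)
T = 12 (T = 6 + (0 + 6) = 6 + 6 = 12)
Y(Z, C) = -7/12
x - Y(17, S(1)) = 4 - 1*(-7/12) = 4 + 7/12 = 55/12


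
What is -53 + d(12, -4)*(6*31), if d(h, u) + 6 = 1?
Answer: -983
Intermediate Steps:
d(h, u) = -5 (d(h, u) = -6 + 1 = -5)
-53 + d(12, -4)*(6*31) = -53 - 30*31 = -53 - 5*186 = -53 - 930 = -983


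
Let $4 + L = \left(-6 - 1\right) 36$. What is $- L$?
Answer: $256$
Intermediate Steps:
$L = -256$ ($L = -4 + \left(-6 - 1\right) 36 = -4 - 252 = -256$)
$- L = \left(-1\right) \left(-256\right) = 256$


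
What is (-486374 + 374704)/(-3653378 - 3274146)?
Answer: 55835/3463762 ≈ 0.016120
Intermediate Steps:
(-486374 + 374704)/(-3653378 - 3274146) = -111670/(-6927524) = -111670*(-1/6927524) = 55835/3463762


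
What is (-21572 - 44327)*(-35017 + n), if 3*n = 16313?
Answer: 5847745462/3 ≈ 1.9492e+9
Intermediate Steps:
n = 16313/3 (n = (⅓)*16313 = 16313/3 ≈ 5437.7)
(-21572 - 44327)*(-35017 + n) = (-21572 - 44327)*(-35017 + 16313/3) = -65899*(-88738/3) = 5847745462/3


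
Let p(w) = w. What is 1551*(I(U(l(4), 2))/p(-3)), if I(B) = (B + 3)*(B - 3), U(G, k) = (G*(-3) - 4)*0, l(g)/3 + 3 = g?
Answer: 4653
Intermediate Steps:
l(g) = -9 + 3*g
U(G, k) = 0 (U(G, k) = (-3*G - 4)*0 = (-4 - 3*G)*0 = 0)
I(B) = (-3 + B)*(3 + B) (I(B) = (3 + B)*(-3 + B) = (-3 + B)*(3 + B))
1551*(I(U(l(4), 2))/p(-3)) = 1551*((-9 + 0²)/(-3)) = 1551*((-9 + 0)*(-⅓)) = 1551*(-9*(-⅓)) = 1551*3 = 4653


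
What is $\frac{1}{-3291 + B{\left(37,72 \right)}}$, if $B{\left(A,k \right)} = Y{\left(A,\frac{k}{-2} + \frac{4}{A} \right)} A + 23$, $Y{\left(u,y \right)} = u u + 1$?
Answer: $\frac{1}{47422} \approx 2.1087 \cdot 10^{-5}$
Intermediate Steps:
$Y{\left(u,y \right)} = 1 + u^{2}$ ($Y{\left(u,y \right)} = u^{2} + 1 = 1 + u^{2}$)
$B{\left(A,k \right)} = 23 + A \left(1 + A^{2}\right)$ ($B{\left(A,k \right)} = \left(1 + A^{2}\right) A + 23 = A \left(1 + A^{2}\right) + 23 = 23 + A \left(1 + A^{2}\right)$)
$\frac{1}{-3291 + B{\left(37,72 \right)}} = \frac{1}{-3291 + \left(23 + 37 + 37^{3}\right)} = \frac{1}{-3291 + \left(23 + 37 + 50653\right)} = \frac{1}{-3291 + 50713} = \frac{1}{47422}$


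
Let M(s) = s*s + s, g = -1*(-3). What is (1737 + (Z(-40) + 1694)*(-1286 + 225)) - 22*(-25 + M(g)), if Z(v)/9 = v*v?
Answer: -17073711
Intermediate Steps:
Z(v) = 9*v² (Z(v) = 9*(v*v) = 9*v²)
g = 3
M(s) = s + s² (M(s) = s² + s = s + s²)
(1737 + (Z(-40) + 1694)*(-1286 + 225)) - 22*(-25 + M(g)) = (1737 + (9*(-40)² + 1694)*(-1286 + 225)) - 22*(-25 + 3*(1 + 3)) = (1737 + (9*1600 + 1694)*(-1061)) - 22*(-25 + 3*4) = (1737 + (14400 + 1694)*(-1061)) - 22*(-25 + 12) = (1737 + 16094*(-1061)) - 22*(-13) = (1737 - 17075734) + 286 = -17073997 + 286 = -17073711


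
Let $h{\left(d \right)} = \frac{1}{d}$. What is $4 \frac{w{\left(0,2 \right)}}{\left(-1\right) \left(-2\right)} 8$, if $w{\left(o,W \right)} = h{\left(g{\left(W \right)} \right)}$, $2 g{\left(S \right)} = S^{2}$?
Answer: $8$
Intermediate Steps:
$g{\left(S \right)} = \frac{S^{2}}{2}$
$w{\left(o,W \right)} = \frac{2}{W^{2}}$ ($w{\left(o,W \right)} = \frac{1}{\frac{1}{2} W^{2}} = \frac{2}{W^{2}}$)
$4 \frac{w{\left(0,2 \right)}}{\left(-1\right) \left(-2\right)} 8 = 4 \frac{2 \cdot \frac{1}{4}}{\left(-1\right) \left(-2\right)} 8 = 4 \frac{2 \cdot \frac{1}{4}}{2} \cdot 8 = 4 \cdot \frac{1}{2} \cdot \frac{1}{2} \cdot 8 = 4 \cdot \frac{1}{4} \cdot 8 = 1 \cdot 8 = 8$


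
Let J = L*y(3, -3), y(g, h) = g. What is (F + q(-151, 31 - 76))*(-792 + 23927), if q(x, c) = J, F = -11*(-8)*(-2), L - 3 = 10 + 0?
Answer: -3169495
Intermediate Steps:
L = 13 (L = 3 + (10 + 0) = 3 + 10 = 13)
J = 39 (J = 13*3 = 39)
F = -176 (F = 88*(-2) = -176)
q(x, c) = 39
(F + q(-151, 31 - 76))*(-792 + 23927) = (-176 + 39)*(-792 + 23927) = -137*23135 = -3169495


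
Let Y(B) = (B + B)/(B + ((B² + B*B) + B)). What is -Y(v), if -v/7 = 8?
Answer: 1/55 ≈ 0.018182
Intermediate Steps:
v = -56 (v = -7*8 = -56)
Y(B) = 2*B/(2*B + 2*B²) (Y(B) = (2*B)/(B + ((B² + B²) + B)) = (2*B)/(B + (2*B² + B)) = (2*B)/(B + (B + 2*B²)) = (2*B)/(2*B + 2*B²) = 2*B/(2*B + 2*B²))
-Y(v) = -1/(1 - 56) = -1/(-55) = -1*(-1/55) = 1/55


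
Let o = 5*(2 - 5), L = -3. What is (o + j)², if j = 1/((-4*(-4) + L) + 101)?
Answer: 2920681/12996 ≈ 224.74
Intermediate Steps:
o = -15 (o = 5*(-3) = -15)
j = 1/114 (j = 1/((-4*(-4) - 3) + 101) = 1/((16 - 3) + 101) = 1/(13 + 101) = 1/114 ≈ 0.0087719)
(o + j)² = (-15 + 1/114)² = (-1709/114)² = 2920681/12996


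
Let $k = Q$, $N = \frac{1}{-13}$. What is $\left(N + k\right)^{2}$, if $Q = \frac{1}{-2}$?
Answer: $\frac{225}{676} \approx 0.33284$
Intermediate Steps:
$Q = - \frac{1}{2} \approx -0.5$
$N = - \frac{1}{13} \approx -0.076923$
$k = - \frac{1}{2} \approx -0.5$
$\left(N + k\right)^{2} = \left(- \frac{1}{13} - \frac{1}{2}\right)^{2} = \left(- \frac{15}{26}\right)^{2} = \frac{225}{676}$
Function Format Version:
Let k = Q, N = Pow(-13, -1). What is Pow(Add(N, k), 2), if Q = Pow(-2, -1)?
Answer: Rational(225, 676) ≈ 0.33284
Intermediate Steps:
Q = Rational(-1, 2) ≈ -0.50000
N = Rational(-1, 13) ≈ -0.076923
k = Rational(-1, 2) ≈ -0.50000
Pow(Add(N, k), 2) = Pow(Add(Rational(-1, 13), Rational(-1, 2)), 2) = Pow(Rational(-15, 26), 2) = Rational(225, 676)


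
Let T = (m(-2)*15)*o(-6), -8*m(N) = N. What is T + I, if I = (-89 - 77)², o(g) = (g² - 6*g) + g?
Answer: 55607/2 ≈ 27804.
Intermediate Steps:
m(N) = -N/8
o(g) = g² - 5*g
I = 27556 (I = (-166)² = 27556)
T = 495/2 (T = (-⅛*(-2)*15)*(-6*(-5 - 6)) = ((¼)*15)*(-6*(-11)) = (15/4)*66 = 495/2 ≈ 247.50)
T + I = 495/2 + 27556 = 55607/2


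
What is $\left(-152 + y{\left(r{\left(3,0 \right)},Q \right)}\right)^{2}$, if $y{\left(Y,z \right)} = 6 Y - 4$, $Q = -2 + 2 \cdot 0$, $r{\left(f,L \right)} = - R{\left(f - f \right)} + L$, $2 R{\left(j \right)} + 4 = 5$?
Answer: $25281$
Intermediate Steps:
$R{\left(j \right)} = \frac{1}{2}$ ($R{\left(j \right)} = -2 + \frac{1}{2} \cdot 5 = -2 + \frac{5}{2} = \frac{1}{2}$)
$r{\left(f,L \right)} = - \frac{1}{2} + L$ ($r{\left(f,L \right)} = \left(-1\right) \frac{1}{2} + L = - \frac{1}{2} + L$)
$Q = -2$ ($Q = -2 + 0 = -2$)
$y{\left(Y,z \right)} = -4 + 6 Y$
$\left(-152 + y{\left(r{\left(3,0 \right)},Q \right)}\right)^{2} = \left(-152 - \left(4 - 6 \left(- \frac{1}{2} + 0\right)\right)\right)^{2} = \left(-152 + \left(-4 + 6 \left(- \frac{1}{2}\right)\right)\right)^{2} = \left(-152 - 7\right)^{2} = \left(-159\right)^{2} = 25281$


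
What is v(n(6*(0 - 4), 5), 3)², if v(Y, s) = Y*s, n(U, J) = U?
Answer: 5184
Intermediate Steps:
v(n(6*(0 - 4), 5), 3)² = ((6*(0 - 4))*3)² = ((6*(-4))*3)² = (-24*3)² = (-72)² = 5184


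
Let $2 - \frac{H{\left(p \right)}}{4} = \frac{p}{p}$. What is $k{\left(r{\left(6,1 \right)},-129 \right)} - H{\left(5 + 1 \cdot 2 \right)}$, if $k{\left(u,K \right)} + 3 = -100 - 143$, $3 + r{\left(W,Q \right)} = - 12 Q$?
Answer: $-250$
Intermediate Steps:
$r{\left(W,Q \right)} = -3 - 12 Q$
$k{\left(u,K \right)} = -246$ ($k{\left(u,K \right)} = -3 - 243 = -246$)
$H{\left(p \right)} = 4$ ($H{\left(p \right)} = 8 - 4 \frac{p}{p} = 8 - 4 = 4$)
$k{\left(r{\left(6,1 \right)},-129 \right)} - H{\left(5 + 1 \cdot 2 \right)} = -246 - 4 = -250$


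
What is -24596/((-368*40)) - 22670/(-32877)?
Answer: 285586273/120987360 ≈ 2.3605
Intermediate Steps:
-24596/((-368*40)) - 22670/(-32877) = -24596/(-14720) - 22670*(-1/32877) = -24596*(-1/14720) + 22670/32877 = 6149/3680 + 22670/32877 = 285586273/120987360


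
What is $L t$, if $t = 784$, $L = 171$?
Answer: $134064$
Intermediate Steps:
$L t = 171 \cdot 784 = 134064$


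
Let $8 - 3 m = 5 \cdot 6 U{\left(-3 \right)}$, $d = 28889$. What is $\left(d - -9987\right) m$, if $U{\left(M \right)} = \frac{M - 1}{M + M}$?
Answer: $-155504$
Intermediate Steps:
$U{\left(M \right)} = \frac{-1 + M}{2 M}$
$m = -4$ ($m = \frac{8}{3} - \frac{5 \cdot 6 \frac{-1 - 3}{2 \left(-3\right)}}{3} = \frac{8}{3} - \frac{30 \cdot \frac{1}{2} \left(- \frac{1}{3}\right) \left(-4\right)}{3} = \frac{8}{3} - \frac{30 \cdot \frac{2}{3}}{3} = \frac{8}{3} - \frac{20}{3} = -4$)
$\left(d - -9987\right) m = \left(28889 - -9987\right) \left(-4\right) = \left(28889 + 9987\right) \left(-4\right) = 38876 \left(-4\right) = -155504$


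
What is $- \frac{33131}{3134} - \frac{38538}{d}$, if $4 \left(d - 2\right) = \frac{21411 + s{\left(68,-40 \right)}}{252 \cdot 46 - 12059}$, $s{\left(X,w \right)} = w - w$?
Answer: $\frac{225027885431}{55393450} \approx 4062.4$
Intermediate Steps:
$s{\left(X,w \right)} = 0$
$d = - \frac{17675}{1868}$ ($d = 2 + \frac{\left(21411 + 0\right) \frac{1}{252 \cdot 46 - 12059}}{4} = 2 + \frac{21411 \frac{1}{11592 - 12059}}{4} = 2 + \frac{21411 \frac{1}{-467}}{4} = 2 + \frac{21411 \left(- \frac{1}{467}\right)}{4} = 2 + \frac{1}{4} \left(- \frac{21411}{467}\right) = 2 - \frac{21411}{1868} = - \frac{17675}{1868} \approx -9.462$)
$- \frac{33131}{3134} - \frac{38538}{d} = - \frac{33131}{3134} - \frac{38538}{- \frac{17675}{1868}} = \left(-33131\right) \frac{1}{3134} - - \frac{71988984}{17675} = - \frac{33131}{3134} + \frac{71988984}{17675} = \frac{225027885431}{55393450}$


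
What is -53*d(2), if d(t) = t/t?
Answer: -53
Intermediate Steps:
d(t) = 1
-53*d(2) = -53*1 = -53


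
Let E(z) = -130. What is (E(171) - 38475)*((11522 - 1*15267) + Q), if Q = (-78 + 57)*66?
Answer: 198082255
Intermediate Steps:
Q = -1386 (Q = -21*66 = -1386)
(E(171) - 38475)*((11522 - 1*15267) + Q) = (-130 - 38475)*((11522 - 1*15267) - 1386) = -38605*((11522 - 15267) - 1386) = -38605*(-3745 - 1386) = -38605*(-5131) = 198082255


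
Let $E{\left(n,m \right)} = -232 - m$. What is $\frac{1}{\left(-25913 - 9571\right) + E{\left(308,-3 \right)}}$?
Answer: $- \frac{1}{35713} \approx -2.8001 \cdot 10^{-5}$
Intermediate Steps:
$\frac{1}{\left(-25913 - 9571\right) + E{\left(308,-3 \right)}} = \frac{1}{\left(-25913 - 9571\right) - 229} = \frac{1}{\left(-25913 - 9571\right) + \left(-232 + 3\right)} = \frac{1}{-35484 - 229} = \frac{1}{-35713} = - \frac{1}{35713}$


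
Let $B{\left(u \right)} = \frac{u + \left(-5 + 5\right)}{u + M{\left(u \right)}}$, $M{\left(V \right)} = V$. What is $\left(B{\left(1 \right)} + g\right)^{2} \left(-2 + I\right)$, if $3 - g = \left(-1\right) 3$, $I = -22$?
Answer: $-1014$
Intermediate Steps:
$g = 6$ ($g = 3 - \left(-1\right) 3 = 3 - -3 = 3 + 3 = 6$)
$B{\left(u \right)} = \frac{1}{2}$ ($B{\left(u \right)} = \frac{u + \left(-5 + 5\right)}{u + u} = \frac{u + 0}{2 u} = u \frac{1}{2 u} = \frac{1}{2}$)
$\left(B{\left(1 \right)} + g\right)^{2} \left(-2 + I\right) = \left(\frac{1}{2} + 6\right)^{2} \left(-2 - 22\right) = \left(\frac{13}{2}\right)^{2} \left(-24\right) = \frac{169}{4} \left(-24\right) = -1014$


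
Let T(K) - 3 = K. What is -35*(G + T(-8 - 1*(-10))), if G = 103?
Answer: -3780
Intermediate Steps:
T(K) = 3 + K
-35*(G + T(-8 - 1*(-10))) = -35*(103 + (3 + (-8 - 1*(-10)))) = -35*(103 + (3 + (-8 + 10))) = -35*(103 + (3 + 2)) = -35*(103 + 5) = -35*108 = -3780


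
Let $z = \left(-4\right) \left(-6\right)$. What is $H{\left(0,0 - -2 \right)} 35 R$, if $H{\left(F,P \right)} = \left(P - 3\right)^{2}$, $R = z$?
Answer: $840$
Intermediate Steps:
$z = 24$
$R = 24$
$H{\left(F,P \right)} = \left(-3 + P\right)^{2}$
$H{\left(0,0 - -2 \right)} 35 R = \left(-3 + \left(0 - -2\right)\right)^{2} \cdot 35 \cdot 24 = \left(-3 + \left(0 + 2\right)\right)^{2} \cdot 35 \cdot 24 = \left(-3 + 2\right)^{2} \cdot 35 \cdot 24 = \left(-1\right)^{2} \cdot 35 \cdot 24 = 1 \cdot 35 \cdot 24 = 35 \cdot 24 = 840$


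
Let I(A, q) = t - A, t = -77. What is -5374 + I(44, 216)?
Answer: -5495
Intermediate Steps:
I(A, q) = -77 - A
-5374 + I(44, 216) = -5374 + (-77 - 1*44) = -5374 + (-77 - 44) = -5374 - 121 = -5495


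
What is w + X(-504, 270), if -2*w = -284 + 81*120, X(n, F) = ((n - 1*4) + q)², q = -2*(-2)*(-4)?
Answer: 269858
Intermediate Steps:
q = -16 (q = 4*(-4) = -16)
X(n, F) = (-20 + n)² (X(n, F) = ((n - 1*4) - 16)² = ((n - 4) - 16)² = ((-4 + n) - 16)² = (-20 + n)²)
w = -4718 (w = -(-284 + 81*120)/2 = -(-284 + 9720)/2 = -½*9436 = -4718)
w + X(-504, 270) = -4718 + (-20 - 504)² = -4718 + (-524)² = -4718 + 274576 = 269858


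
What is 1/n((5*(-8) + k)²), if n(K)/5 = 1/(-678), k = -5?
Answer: -678/5 ≈ -135.60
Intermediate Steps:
n(K) = -5/678 (n(K) = 5/(-678) = 5*(-1/678) = -5/678)
1/n((5*(-8) + k)²) = 1/(-5/678) = -678/5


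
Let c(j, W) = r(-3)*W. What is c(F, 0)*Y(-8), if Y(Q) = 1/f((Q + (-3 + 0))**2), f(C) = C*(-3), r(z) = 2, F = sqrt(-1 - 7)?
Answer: 0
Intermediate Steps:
F = 2*I*sqrt(2) (F = sqrt(-8) = 2*I*sqrt(2) ≈ 2.8284*I)
f(C) = -3*C
Y(Q) = -1/(3*(-3 + Q)**2) (Y(Q) = 1/(-3*(Q + (-3 + 0))**2) = 1/(-3*(Q - 3)**2) = 1/(-3*(-3 + Q)**2) = -1/(3*(-3 + Q)**2))
c(j, W) = 2*W
c(F, 0)*Y(-8) = (2*0)*(-1/(3*(-3 - 8)**2)) = 0*(-1/3/(-11)**2) = 0*(-1/3*1/121) = 0*(-1/363) = 0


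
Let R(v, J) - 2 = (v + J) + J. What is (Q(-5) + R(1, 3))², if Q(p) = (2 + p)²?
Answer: 324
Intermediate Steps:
R(v, J) = 2 + v + 2*J (R(v, J) = 2 + ((v + J) + J) = 2 + ((J + v) + J) = 2 + (v + 2*J) = 2 + v + 2*J)
(Q(-5) + R(1, 3))² = ((2 - 5)² + (2 + 1 + 2*3))² = ((-3)² + (2 + 1 + 6))² = (9 + 9)² = 18² = 324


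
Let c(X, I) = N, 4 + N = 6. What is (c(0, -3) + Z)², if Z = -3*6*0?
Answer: 4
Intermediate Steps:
N = 2 (N = -4 + 6 = 2)
c(X, I) = 2
Z = 0 (Z = -18*0 = 0)
(c(0, -3) + Z)² = (2 + 0)² = 2² = 4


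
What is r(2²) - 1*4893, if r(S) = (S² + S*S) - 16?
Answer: -4877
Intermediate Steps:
r(S) = -16 + 2*S² (r(S) = (S² + S²) - 16 = 2*S² - 16 = -16 + 2*S²)
r(2²) - 1*4893 = (-16 + 2*(2²)²) - 1*4893 = (-16 + 2*4²) - 4893 = (-16 + 2*16) - 4893 = (-16 + 32) - 4893 = 16 - 4893 = -4877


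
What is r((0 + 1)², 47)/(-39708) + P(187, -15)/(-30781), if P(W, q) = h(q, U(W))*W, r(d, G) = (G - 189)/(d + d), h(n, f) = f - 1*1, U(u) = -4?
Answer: 39312431/1222251948 ≈ 0.032164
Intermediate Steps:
h(n, f) = -1 + f (h(n, f) = f - 1 = -1 + f)
r(d, G) = (-189 + G)/(2*d) (r(d, G) = (-189 + G)/((2*d)) = (-189 + G)*(1/(2*d)) = (-189 + G)/(2*d))
P(W, q) = -5*W (P(W, q) = (-1 - 4)*W = -5*W)
r((0 + 1)², 47)/(-39708) + P(187, -15)/(-30781) = ((-189 + 47)/(2*((0 + 1)²)))/(-39708) - 5*187/(-30781) = ((½)*(-142)/1²)*(-1/39708) - 935*(-1/30781) = ((½)*(-142)/1)*(-1/39708) + 935/30781 = ((½)*1*(-142))*(-1/39708) + 935/30781 = -71*(-1/39708) + 935/30781 = 71/39708 + 935/30781 = 39312431/1222251948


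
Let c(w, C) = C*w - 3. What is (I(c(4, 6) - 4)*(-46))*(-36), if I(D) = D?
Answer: 28152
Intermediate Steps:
c(w, C) = -3 + C*w
(I(c(4, 6) - 4)*(-46))*(-36) = (((-3 + 6*4) - 4)*(-46))*(-36) = (((-3 + 24) - 4)*(-46))*(-36) = ((21 - 4)*(-46))*(-36) = (17*(-46))*(-36) = -782*(-36) = 28152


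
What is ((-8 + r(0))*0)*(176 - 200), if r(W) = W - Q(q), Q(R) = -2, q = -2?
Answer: 0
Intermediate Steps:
r(W) = 2 + W (r(W) = W - 1*(-2) = W + 2 = 2 + W)
((-8 + r(0))*0)*(176 - 200) = ((-8 + (2 + 0))*0)*(176 - 200) = ((-8 + 2)*0)*(-24) = -6*0*(-24) = 0*(-24) = 0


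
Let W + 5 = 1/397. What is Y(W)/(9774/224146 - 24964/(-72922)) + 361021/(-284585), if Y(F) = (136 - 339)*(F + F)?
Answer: 936492857782730267179/178178895291762785 ≈ 5255.9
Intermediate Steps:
W = -1984/397 (W = -5 + 1/397 = -1984/397 ≈ -4.9975)
Y(F) = -406*F
Y(W)/(9774/224146 - 24964/(-72922)) + 361021/(-284585) = (-406*(-1984/397))/(9774/224146 - 24964/(-72922)) + 361021/(-284585) = 805504/(397*(9774*(1/224146) - 24964*(-1/72922))) + 361021*(-1/284585) = 805504/(397*(4887/112073 + 12482/36461)) - 361021/284585 = 805504/(397*(1577080093/4086293653)) - 361021/284585 = (805504/397)*(4086293653/1577080093) - 361021/284585 = 3291525882666112/626100796921 - 361021/284585 = 936492857782730267179/178178895291762785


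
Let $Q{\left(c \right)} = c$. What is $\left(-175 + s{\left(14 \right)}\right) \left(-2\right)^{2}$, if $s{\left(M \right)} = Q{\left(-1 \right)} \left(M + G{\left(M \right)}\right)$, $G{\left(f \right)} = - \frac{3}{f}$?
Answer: $- \frac{5286}{7} \approx -755.14$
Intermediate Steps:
$s{\left(M \right)} = - M + \frac{3}{M}$ ($s{\left(M \right)} = - (M - \frac{3}{M}) = - M + \frac{3}{M}$)
$\left(-175 + s{\left(14 \right)}\right) \left(-2\right)^{2} = \left(-175 + \left(\left(-1\right) 14 + \frac{3}{14}\right)\right) \left(-2\right)^{2} = \left(-175 + \left(-14 + 3 \cdot \frac{1}{14}\right)\right) 4 = \left(-175 + \left(-14 + \frac{3}{14}\right)\right) 4 = \left(-175 - \frac{193}{14}\right) 4 = \left(- \frac{2643}{14}\right) 4 = - \frac{5286}{7}$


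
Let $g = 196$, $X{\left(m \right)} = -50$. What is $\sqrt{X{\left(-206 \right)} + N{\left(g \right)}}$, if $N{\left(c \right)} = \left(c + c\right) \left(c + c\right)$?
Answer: $\sqrt{153614} \approx 391.94$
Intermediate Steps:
$N{\left(c \right)} = 4 c^{2}$ ($N{\left(c \right)} = 2 c 2 c = 4 c^{2}$)
$\sqrt{X{\left(-206 \right)} + N{\left(g \right)}} = \sqrt{-50 + 4 \cdot 196^{2}} = \sqrt{-50 + 4 \cdot 38416} = \sqrt{-50 + 153664} = \sqrt{153614}$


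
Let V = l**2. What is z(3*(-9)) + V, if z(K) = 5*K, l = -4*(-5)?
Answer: 265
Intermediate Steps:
l = 20
V = 400 (V = 20**2 = 400)
z(3*(-9)) + V = 5*(3*(-9)) + 400 = 5*(-27) + 400 = -135 + 400 = 265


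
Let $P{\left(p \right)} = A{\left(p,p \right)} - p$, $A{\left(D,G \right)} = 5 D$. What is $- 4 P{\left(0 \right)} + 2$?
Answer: $2$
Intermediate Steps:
$P{\left(p \right)} = 4 p$ ($P{\left(p \right)} = 5 p - p = 4 p$)
$- 4 P{\left(0 \right)} + 2 = - 4 \cdot 4 \cdot 0 + 2 = \left(-4\right) 0 + 2 = 0 + 2 = 2$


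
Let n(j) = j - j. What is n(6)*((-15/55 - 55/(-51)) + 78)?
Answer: 0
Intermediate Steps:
n(j) = 0
n(6)*((-15/55 - 55/(-51)) + 78) = 0*((-15/55 - 55/(-51)) + 78) = 0*((-15*1/55 - 55*(-1/51)) + 78) = 0*((-3/11 + 55/51) + 78) = 0*(452/561 + 78) = 0*(44210/561) = 0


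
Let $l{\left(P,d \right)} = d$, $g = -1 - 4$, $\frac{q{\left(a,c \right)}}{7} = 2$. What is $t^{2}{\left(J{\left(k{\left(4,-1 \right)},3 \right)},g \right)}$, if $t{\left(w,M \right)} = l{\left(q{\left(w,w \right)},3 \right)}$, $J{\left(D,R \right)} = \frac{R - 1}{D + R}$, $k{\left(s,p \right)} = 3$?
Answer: $9$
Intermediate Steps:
$q{\left(a,c \right)} = 14$ ($q{\left(a,c \right)} = 7 \cdot 2 = 14$)
$J{\left(D,R \right)} = \frac{-1 + R}{D + R}$
$g = -5$
$t{\left(w,M \right)} = 3$
$t^{2}{\left(J{\left(k{\left(4,-1 \right)},3 \right)},g \right)} = 3^{2} = 9$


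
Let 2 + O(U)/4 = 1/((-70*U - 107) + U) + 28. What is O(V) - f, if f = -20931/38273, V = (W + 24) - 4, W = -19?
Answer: 176019939/1684012 ≈ 104.52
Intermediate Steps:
V = 1 (V = (-19 + 24) - 4 = 5 - 4 = 1)
O(U) = 104 + 4/(-107 - 69*U) (O(U) = -8 + 4*(1/((-70*U - 107) + U) + 28) = -8 + 4*(1/((-107 - 70*U) + U) + 28) = -8 + 4*(1/(-107 - 69*U) + 28) = -8 + 4*(28 + 1/(-107 - 69*U)) = -8 + (112 + 4/(-107 - 69*U)) = 104 + 4/(-107 - 69*U))
f = -20931/38273 (f = -20931*1/38273 = -20931/38273 ≈ -0.54689)
O(V) - f = 12*(927 + 598*1)/(107 + 69*1) - 1*(-20931/38273) = 12*(927 + 598)/(107 + 69) + 20931/38273 = 12*1525/176 + 20931/38273 = 12*(1/176)*1525 + 20931/38273 = 4575/44 + 20931/38273 = 176019939/1684012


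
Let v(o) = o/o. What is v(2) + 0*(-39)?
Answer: 1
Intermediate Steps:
v(o) = 1
v(2) + 0*(-39) = 1 + 0*(-39) = 1 + 0 = 1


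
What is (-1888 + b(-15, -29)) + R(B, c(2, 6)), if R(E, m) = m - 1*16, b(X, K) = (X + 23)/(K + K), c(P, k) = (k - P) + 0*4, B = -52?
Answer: -55104/29 ≈ -1900.1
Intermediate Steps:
c(P, k) = k - P (c(P, k) = (k - P) + 0 = k - P)
b(X, K) = (23 + X)/(2*K) (b(X, K) = (23 + X)/((2*K)) = (23 + X)*(1/(2*K)) = (23 + X)/(2*K))
R(E, m) = -16 + m (R(E, m) = m - 16 = -16 + m)
(-1888 + b(-15, -29)) + R(B, c(2, 6)) = (-1888 + (1/2)*(23 - 15)/(-29)) + (-16 + (6 - 1*2)) = (-1888 + (1/2)*(-1/29)*8) + (-16 + (6 - 2)) = (-1888 - 4/29) + (-16 + 4) = -54756/29 - 12 = -55104/29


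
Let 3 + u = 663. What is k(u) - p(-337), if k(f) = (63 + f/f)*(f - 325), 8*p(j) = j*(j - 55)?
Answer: 4927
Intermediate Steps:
u = 660 (u = -3 + 663 = 660)
p(j) = j*(-55 + j)/8 (p(j) = (j*(j - 55))/8 = (j*(-55 + j))/8 = j*(-55 + j)/8)
k(f) = -20800 + 64*f (k(f) = (63 + 1)*(-325 + f) = 64*(-325 + f) = -20800 + 64*f)
k(u) - p(-337) = (-20800 + 64*660) - (-337)*(-55 - 337)/8 = (-20800 + 42240) - (-337)*(-392)/8 = 21440 - 1*16513 = 21440 - 16513 = 4927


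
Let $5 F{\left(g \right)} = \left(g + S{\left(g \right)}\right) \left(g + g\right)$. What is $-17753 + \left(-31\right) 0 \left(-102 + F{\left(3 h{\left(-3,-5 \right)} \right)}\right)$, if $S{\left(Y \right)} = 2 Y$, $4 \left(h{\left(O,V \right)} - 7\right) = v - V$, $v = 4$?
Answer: $-17753$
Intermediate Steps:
$h{\left(O,V \right)} = 8 - \frac{V}{4}$ ($h{\left(O,V \right)} = 7 + \frac{4 - V}{4} = 7 - \left(-1 + \frac{V}{4}\right) = 8 - \frac{V}{4}$)
$F{\left(g \right)} = \frac{6 g^{2}}{5}$ ($F{\left(g \right)} = \frac{\left(g + 2 g\right) \left(g + g\right)}{5} = \frac{3 g 2 g}{5} = \frac{6 g^{2}}{5}$)
$-17753 + \left(-31\right) 0 \left(-102 + F{\left(3 h{\left(-3,-5 \right)} \right)}\right) = -17753 + \left(-31\right) 0 \left(-102 + \frac{6 \left(3 \left(8 - - \frac{5}{4}\right)\right)^{2}}{5}\right) = -17753 + 0 \left(-102 + \frac{6 \left(3 \left(8 + \frac{5}{4}\right)\right)^{2}}{5}\right) = -17753 + 0 \left(-102 + \frac{6 \left(3 \cdot \frac{37}{4}\right)^{2}}{5}\right) = -17753 + 0 \left(-102 + \frac{6 \left(\frac{111}{4}\right)^{2}}{5}\right) = -17753 + 0 \left(-102 + \frac{6}{5} \cdot \frac{12321}{16}\right) = -17753 + 0 \left(-102 + \frac{36963}{40}\right) = -17753 + 0 \cdot \frac{32883}{40} = -17753 + 0 = -17753$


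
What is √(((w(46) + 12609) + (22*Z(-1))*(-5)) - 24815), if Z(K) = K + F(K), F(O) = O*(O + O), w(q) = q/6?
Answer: 5*I*√4431/3 ≈ 110.94*I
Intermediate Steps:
w(q) = q/6 (w(q) = q*(⅙) = q/6)
F(O) = 2*O² (F(O) = O*(2*O) = 2*O²)
Z(K) = K + 2*K²
√(((w(46) + 12609) + (22*Z(-1))*(-5)) - 24815) = √((((⅙)*46 + 12609) + (22*(-(1 + 2*(-1))))*(-5)) - 24815) = √(((23/3 + 12609) + (22*(-(1 - 2)))*(-5)) - 24815) = √((37850/3 + (22*(-1*(-1)))*(-5)) - 24815) = √((37850/3 + (22*1)*(-5)) - 24815) = √((37850/3 + 22*(-5)) - 24815) = √((37850/3 - 110) - 24815) = √(37520/3 - 24815) = √(-36925/3) = 5*I*√4431/3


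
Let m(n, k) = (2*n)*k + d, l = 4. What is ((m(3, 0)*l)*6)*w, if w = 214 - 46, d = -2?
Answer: -8064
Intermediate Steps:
m(n, k) = -2 + 2*k*n (m(n, k) = (2*n)*k - 2 = 2*k*n - 2 = -2 + 2*k*n)
w = 168
((m(3, 0)*l)*6)*w = (((-2 + 2*0*3)*4)*6)*168 = (((-2 + 0)*4)*6)*168 = (-2*4*6)*168 = -8*6*168 = -48*168 = -8064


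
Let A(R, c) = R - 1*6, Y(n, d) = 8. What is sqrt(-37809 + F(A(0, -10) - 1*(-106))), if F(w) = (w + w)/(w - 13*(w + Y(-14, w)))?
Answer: 2*I*sqrt(251137849)/163 ≈ 194.45*I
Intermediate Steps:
A(R, c) = -6 + R (A(R, c) = R - 6 = -6 + R)
F(w) = 2*w/(-104 - 12*w) (F(w) = (w + w)/(w - 13*(w + 8)) = (2*w)/(w - 13*(8 + w)) = (2*w)/(w + (-104 - 13*w)) = (2*w)/(-104 - 12*w) = 2*w/(-104 - 12*w))
sqrt(-37809 + F(A(0, -10) - 1*(-106))) = sqrt(-37809 - ((-6 + 0) - 1*(-106))/(52 + 6*((-6 + 0) - 1*(-106)))) = sqrt(-37809 - (-6 + 106)/(52 + 6*(-6 + 106))) = sqrt(-37809 - 1*100/(52 + 6*100)) = sqrt(-37809 - 1*100/(52 + 600)) = sqrt(-37809 - 1*100/652) = sqrt(-37809 - 1*100*1/652) = sqrt(-37809 - 25/163) = sqrt(-6162892/163) = 2*I*sqrt(251137849)/163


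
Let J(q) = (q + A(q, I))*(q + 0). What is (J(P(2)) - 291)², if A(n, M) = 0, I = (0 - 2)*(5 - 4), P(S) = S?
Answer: 82369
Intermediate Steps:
I = -2 (I = -2*1 = -2)
J(q) = q² (J(q) = (q + 0)*(q + 0) = q*q = q²)
(J(P(2)) - 291)² = (2² - 291)² = (4 - 291)² = (-287)² = 82369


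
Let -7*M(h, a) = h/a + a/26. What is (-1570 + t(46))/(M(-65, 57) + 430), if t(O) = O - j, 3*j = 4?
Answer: -15823808/4459261 ≈ -3.5485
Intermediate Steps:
j = 4/3 (j = (⅓)*4 = 4/3 ≈ 1.3333)
t(O) = -4/3 + O (t(O) = O - 1*4/3 = O - 4/3 = -4/3 + O)
M(h, a) = -a/182 - h/(7*a) (M(h, a) = -(h/a + a/26)/7 = -(a/26 + h/a)/7 = -a/182 - h/(7*a))
(-1570 + t(46))/(M(-65, 57) + 430) = (-1570 + (-4/3 + 46))/((-1/182*57 - ⅐*(-65)/57) + 430) = (-1570 + 134/3)/((-57/182 - ⅐*(-65)*1/57) + 430) = -4576/(3*((-57/182 + 65/399) + 430)) = -4576/(3*(-1559/10374 + 430)) = -4576/(3*4459261/10374) = -4576/3*10374/4459261 = -15823808/4459261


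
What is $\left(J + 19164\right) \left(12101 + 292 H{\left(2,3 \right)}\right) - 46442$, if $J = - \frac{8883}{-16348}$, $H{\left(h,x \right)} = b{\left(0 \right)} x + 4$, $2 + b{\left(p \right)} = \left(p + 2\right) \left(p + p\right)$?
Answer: $\frac{3607539381919}{16348} \approx 2.2067 \cdot 10^{8}$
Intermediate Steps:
$b{\left(p \right)} = -2 + 2 p \left(2 + p\right)$ ($b{\left(p \right)} = -2 + \left(p + 2\right) \left(p + p\right) = -2 + \left(2 + p\right) 2 p = -2 + 2 p \left(2 + p\right)$)
$H{\left(h,x \right)} = 4 - 2 x$ ($H{\left(h,x \right)} = \left(-2 + 2 \cdot 0^{2} + 4 \cdot 0\right) x + 4 = \left(-2 + 2 \cdot 0 + 0\right) x + 4 = \left(-2 + 0 + 0\right) x + 4 = - 2 x + 4 = 4 - 2 x$)
$J = \frac{8883}{16348}$ ($J = \left(-8883\right) \left(- \frac{1}{16348}\right) = \frac{8883}{16348} \approx 0.54337$)
$\left(J + 19164\right) \left(12101 + 292 H{\left(2,3 \right)}\right) - 46442 = \left(\frac{8883}{16348} + 19164\right) \left(12101 + 292 \left(4 - 6\right)\right) - 46442 = \frac{313301955 \left(12101 + 292 \left(4 - 6\right)\right)}{16348} - 46442 = \frac{313301955 \left(12101 + 292 \left(-2\right)\right)}{16348} - 46442 = \frac{313301955 \left(12101 - 584\right)}{16348} - 46442 = \frac{313301955}{16348} \cdot 11517 - 46442 = \frac{3608298615735}{16348} - 46442 = \frac{3607539381919}{16348}$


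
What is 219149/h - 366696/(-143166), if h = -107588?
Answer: 1346233919/2567157268 ≈ 0.52441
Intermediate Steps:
219149/h - 366696/(-143166) = 219149/(-107588) - 366696/(-143166) = 219149*(-1/107588) - 366696*(-1/143166) = -219149/107588 + 61116/23861 = 1346233919/2567157268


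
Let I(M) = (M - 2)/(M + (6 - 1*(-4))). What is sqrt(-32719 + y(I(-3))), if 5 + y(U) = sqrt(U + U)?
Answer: sqrt(-1603476 + 7*I*sqrt(70))/7 ≈ 0.0033036 + 180.9*I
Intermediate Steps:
I(M) = (-2 + M)/(10 + M) (I(M) = (-2 + M)/(M + (6 + 4)) = (-2 + M)/(M + 10) = (-2 + M)/(10 + M))
y(U) = -5 + sqrt(2)*sqrt(U) (y(U) = -5 + sqrt(U + U) = -5 + sqrt(2*U) = -5 + sqrt(2)*sqrt(U))
sqrt(-32719 + y(I(-3))) = sqrt(-32719 + (-5 + sqrt(2)*sqrt((-2 - 3)/(10 - 3)))) = sqrt(-32719 + (-5 + sqrt(2)*sqrt(-5/7))) = sqrt(-32719 + (-5 + sqrt(2)*(I*sqrt(35)/7))) = sqrt(-32719 + (-5 + I*sqrt(70)/7)) = sqrt(-32724 + I*sqrt(70)/7)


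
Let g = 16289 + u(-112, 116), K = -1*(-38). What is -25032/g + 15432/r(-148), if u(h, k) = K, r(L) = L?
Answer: -63915750/604099 ≈ -105.80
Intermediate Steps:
K = 38
u(h, k) = 38
g = 16327 (g = 16289 + 38 = 16327)
-25032/g + 15432/r(-148) = -25032/16327 + 15432/(-148) = -25032*1/16327 + 15432*(-1/148) = -25032/16327 - 3858/37 = -63915750/604099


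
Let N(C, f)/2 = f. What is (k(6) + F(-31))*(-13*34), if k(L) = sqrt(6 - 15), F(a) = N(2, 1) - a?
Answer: -14586 - 1326*I ≈ -14586.0 - 1326.0*I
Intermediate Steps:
N(C, f) = 2*f
F(a) = 2 - a (F(a) = 2*1 - a = 2 - a)
k(L) = 3*I (k(L) = sqrt(-9) = 3*I)
(k(6) + F(-31))*(-13*34) = (3*I + (2 - 1*(-31)))*(-13*34) = (3*I + (2 + 31))*(-442) = (3*I + 33)*(-442) = (33 + 3*I)*(-442) = -14586 - 1326*I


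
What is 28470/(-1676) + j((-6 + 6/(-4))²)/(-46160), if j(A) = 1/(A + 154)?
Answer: -69076334369/4066453660 ≈ -16.987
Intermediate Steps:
j(A) = 1/(154 + A)
28470/(-1676) + j((-6 + 6/(-4))²)/(-46160) = 28470/(-1676) + 1/((154 + (-6 + 6/(-4))²)*(-46160)) = 28470*(-1/1676) - 1/46160/(154 + (-6 + 6*(-¼))²) = -14235/838 - 1/46160/(154 + (-6 - 3/2)²) = -14235/838 - 1/46160/(154 + (-15/2)²) = -14235/838 - 1/46160/(154 + 225/4) = -14235/838 - 1/46160/(841/4) = -14235/838 + (4/841)*(-1/46160) = -14235/838 - 1/9705140 = -69076334369/4066453660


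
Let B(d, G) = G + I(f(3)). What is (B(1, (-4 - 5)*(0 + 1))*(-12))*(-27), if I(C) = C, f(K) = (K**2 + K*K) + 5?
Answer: 4536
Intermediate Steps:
f(K) = 5 + 2*K**2 (f(K) = (K**2 + K**2) + 5 = 2*K**2 + 5 = 5 + 2*K**2)
B(d, G) = 23 + G (B(d, G) = G + (5 + 2*3**2) = G + (5 + 2*9) = G + (5 + 18) = G + 23 = 23 + G)
(B(1, (-4 - 5)*(0 + 1))*(-12))*(-27) = ((23 + (-4 - 5)*(0 + 1))*(-12))*(-27) = ((23 - 9*1)*(-12))*(-27) = ((23 - 9)*(-12))*(-27) = (14*(-12))*(-27) = -168*(-27) = 4536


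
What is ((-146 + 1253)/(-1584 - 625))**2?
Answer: 1225449/4879681 ≈ 0.25113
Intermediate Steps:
((-146 + 1253)/(-1584 - 625))**2 = (1107/(-2209))**2 = (1107*(-1/2209))**2 = (-1107/2209)**2 = 1225449/4879681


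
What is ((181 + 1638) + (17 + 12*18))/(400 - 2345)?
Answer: -2052/1945 ≈ -1.0550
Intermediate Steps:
((181 + 1638) + (17 + 12*18))/(400 - 2345) = (1819 + (17 + 216))/(-1945) = (1819 + 233)*(-1/1945) = 2052*(-1/1945) = -2052/1945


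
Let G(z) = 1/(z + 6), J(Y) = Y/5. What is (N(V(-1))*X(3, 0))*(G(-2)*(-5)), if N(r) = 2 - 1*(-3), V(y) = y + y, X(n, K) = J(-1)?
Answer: 5/4 ≈ 1.2500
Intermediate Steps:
J(Y) = Y/5 (J(Y) = Y*(⅕) = Y/5)
X(n, K) = -⅕ (X(n, K) = (⅕)*(-1) = -⅕)
V(y) = 2*y
G(z) = 1/(6 + z)
N(r) = 5 (N(r) = 2 + 3 = 5)
(N(V(-1))*X(3, 0))*(G(-2)*(-5)) = (5*(-⅕))*(-5/(6 - 2)) = -(-5)/4 = -1*(-5/4) = 5/4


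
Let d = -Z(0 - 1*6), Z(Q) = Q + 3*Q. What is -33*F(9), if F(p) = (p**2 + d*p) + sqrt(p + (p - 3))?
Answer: -9801 - 33*sqrt(15) ≈ -9928.8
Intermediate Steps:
Z(Q) = 4*Q
d = 24 (d = -4*(0 - 1*6) = -4*(0 - 6) = -4*(-6) = -1*(-24) = 24)
F(p) = p**2 + sqrt(-3 + 2*p) + 24*p (F(p) = (p**2 + 24*p) + sqrt(p + (p - 3)) = (p**2 + 24*p) + sqrt(p + (-3 + p)) = (p**2 + 24*p) + sqrt(-3 + 2*p) = p**2 + sqrt(-3 + 2*p) + 24*p)
-33*F(9) = -33*(9**2 + sqrt(-3 + 2*9) + 24*9) = -33*(81 + sqrt(-3 + 18) + 216) = -33*(81 + sqrt(15) + 216) = -33*(297 + sqrt(15)) = -9801 - 33*sqrt(15)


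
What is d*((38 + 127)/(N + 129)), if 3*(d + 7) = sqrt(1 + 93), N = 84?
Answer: -385/71 + 55*sqrt(94)/213 ≈ -2.9190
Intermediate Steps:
d = -7 + sqrt(94)/3 (d = -7 + sqrt(1 + 93)/3 = -7 + sqrt(94)/3 ≈ -3.7682)
d*((38 + 127)/(N + 129)) = (-7 + sqrt(94)/3)*((38 + 127)/(84 + 129)) = (-7 + sqrt(94)/3)*(165/213) = (-7 + sqrt(94)/3)*(165*(1/213)) = (-7 + sqrt(94)/3)*(55/71) = -385/71 + 55*sqrt(94)/213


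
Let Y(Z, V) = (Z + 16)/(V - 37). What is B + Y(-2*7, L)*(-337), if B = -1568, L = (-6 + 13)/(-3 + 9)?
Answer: -333076/215 ≈ -1549.2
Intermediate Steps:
L = 7/6 ≈ 1.1667
Y(Z, V) = (16 + Z)/(-37 + V)
B + Y(-2*7, L)*(-337) = -1568 + ((16 - 2*7)/(-37 + 7/6))*(-337) = -1568 + ((16 - 14)/(-215/6))*(-337) = -1568 - 6/215*2*(-337) = -1568 - 12/215*(-337) = -1568 + 4044/215 = -333076/215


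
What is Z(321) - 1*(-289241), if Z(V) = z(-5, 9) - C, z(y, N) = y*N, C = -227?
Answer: 289423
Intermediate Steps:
z(y, N) = N*y
Z(V) = 182 (Z(V) = 9*(-5) - 1*(-227) = -45 + 227 = 182)
Z(321) - 1*(-289241) = 182 - 1*(-289241) = 182 + 289241 = 289423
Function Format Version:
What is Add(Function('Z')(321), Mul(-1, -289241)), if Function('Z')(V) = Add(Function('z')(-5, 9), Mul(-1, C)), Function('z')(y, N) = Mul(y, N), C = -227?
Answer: 289423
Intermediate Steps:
Function('z')(y, N) = Mul(N, y)
Function('Z')(V) = 182 (Function('Z')(V) = Add(Mul(9, -5), Mul(-1, -227)) = Add(-45, 227) = 182)
Add(Function('Z')(321), Mul(-1, -289241)) = Add(182, Mul(-1, -289241)) = Add(182, 289241) = 289423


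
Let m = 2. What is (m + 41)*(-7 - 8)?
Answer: -645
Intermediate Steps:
(m + 41)*(-7 - 8) = (2 + 41)*(-7 - 8) = 43*(-15) = -645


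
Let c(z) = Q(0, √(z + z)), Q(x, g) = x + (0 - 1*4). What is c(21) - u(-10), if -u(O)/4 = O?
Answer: -44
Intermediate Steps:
Q(x, g) = -4 + x (Q(x, g) = x + (0 - 4) = x - 4 = -4 + x)
u(O) = -4*O
c(z) = -4 (c(z) = -4 + 0 = -4)
c(21) - u(-10) = -4 - (-4)*(-10) = -4 - 1*40 = -4 - 40 = -44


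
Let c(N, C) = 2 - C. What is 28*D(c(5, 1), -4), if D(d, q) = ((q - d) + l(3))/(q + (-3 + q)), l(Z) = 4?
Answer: 28/11 ≈ 2.5455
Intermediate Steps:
D(d, q) = (4 + q - d)/(-3 + 2*q) (D(d, q) = ((q - d) + 4)/(q + (-3 + q)) = (4 + q - d)/(-3 + 2*q))
28*D(c(5, 1), -4) = 28*((4 - 4 - (2 - 1*1))/(-3 + 2*(-4))) = 28*((4 - 4 - (2 - 1))/(-3 - 8)) = 28*((4 - 4 - 1*1)/(-11)) = 28*(-(4 - 4 - 1)/11) = 28*(-1/11*(-1)) = 28*(1/11) = 28/11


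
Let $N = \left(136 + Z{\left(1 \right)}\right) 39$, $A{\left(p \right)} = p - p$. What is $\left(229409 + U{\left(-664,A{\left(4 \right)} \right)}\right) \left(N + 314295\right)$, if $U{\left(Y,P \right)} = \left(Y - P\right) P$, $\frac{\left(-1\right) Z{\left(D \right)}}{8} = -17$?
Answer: $74535672327$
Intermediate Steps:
$A{\left(p \right)} = 0$
$Z{\left(D \right)} = 136$ ($Z{\left(D \right)} = \left(-8\right) \left(-17\right) = 136$)
$U{\left(Y,P \right)} = P \left(Y - P\right)$
$N = 10608$ ($N = \left(136 + 136\right) 39 = 272 \cdot 39 = 10608$)
$\left(229409 + U{\left(-664,A{\left(4 \right)} \right)}\right) \left(N + 314295\right) = \left(229409 + 0 \left(-664 - 0\right)\right) \left(10608 + 314295\right) = \left(229409 + 0 \left(-664 + 0\right)\right) 324903 = \left(229409 + 0 \left(-664\right)\right) 324903 = \left(229409 + 0\right) 324903 = 229409 \cdot 324903 = 74535672327$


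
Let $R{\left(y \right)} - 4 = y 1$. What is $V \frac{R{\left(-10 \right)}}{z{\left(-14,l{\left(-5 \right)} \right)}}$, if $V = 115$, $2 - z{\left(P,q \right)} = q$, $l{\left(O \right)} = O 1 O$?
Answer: $30$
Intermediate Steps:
$l{\left(O \right)} = O^{2}$ ($l{\left(O \right)} = O O = O^{2}$)
$R{\left(y \right)} = 4 + y$ ($R{\left(y \right)} = 4 + y 1 = 4 + y$)
$z{\left(P,q \right)} = 2 - q$
$V \frac{R{\left(-10 \right)}}{z{\left(-14,l{\left(-5 \right)} \right)}} = 115 \frac{4 - 10}{2 - \left(-5\right)^{2}} = 115 \left(- \frac{6}{2 - 25}\right) = 115 \left(- \frac{6}{-23}\right) = 115 \left(\left(-6\right) \left(- \frac{1}{23}\right)\right) = 115 \cdot \frac{6}{23} = 30$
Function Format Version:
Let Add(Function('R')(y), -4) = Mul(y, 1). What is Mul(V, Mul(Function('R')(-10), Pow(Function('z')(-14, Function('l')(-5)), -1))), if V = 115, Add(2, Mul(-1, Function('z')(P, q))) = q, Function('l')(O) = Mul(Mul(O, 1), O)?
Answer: 30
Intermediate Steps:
Function('l')(O) = Pow(O, 2) (Function('l')(O) = Mul(O, O) = Pow(O, 2))
Function('R')(y) = Add(4, y) (Function('R')(y) = Add(4, Mul(y, 1)) = Add(4, y))
Function('z')(P, q) = Add(2, Mul(-1, q))
Mul(V, Mul(Function('R')(-10), Pow(Function('z')(-14, Function('l')(-5)), -1))) = Mul(115, Mul(Add(4, -10), Pow(Add(2, Mul(-1, Pow(-5, 2))), -1))) = Mul(115, Mul(-6, Pow(Add(2, Mul(-1, 25)), -1))) = Mul(115, Mul(-6, Pow(Add(2, -25), -1))) = Mul(115, Mul(-6, Pow(-23, -1))) = Mul(115, Mul(-6, Rational(-1, 23))) = Mul(115, Rational(6, 23)) = 30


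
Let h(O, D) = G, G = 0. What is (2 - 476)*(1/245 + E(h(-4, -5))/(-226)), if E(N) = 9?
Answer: 469023/27685 ≈ 16.941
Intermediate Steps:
h(O, D) = 0
(2 - 476)*(1/245 + E(h(-4, -5))/(-226)) = (2 - 476)*(1/245 + 9/(-226)) = -474*(1*(1/245) + 9*(-1/226)) = -474*(1/245 - 9/226) = -474*(-1979/55370) = 469023/27685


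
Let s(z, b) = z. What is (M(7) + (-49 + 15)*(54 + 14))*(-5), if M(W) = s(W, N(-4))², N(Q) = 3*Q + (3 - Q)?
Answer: 11315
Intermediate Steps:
N(Q) = 3 + 2*Q
M(W) = W²
(M(7) + (-49 + 15)*(54 + 14))*(-5) = (7² + (-49 + 15)*(54 + 14))*(-5) = (49 - 34*68)*(-5) = (49 - 2312)*(-5) = -2263*(-5) = 11315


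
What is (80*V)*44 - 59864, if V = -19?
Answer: -126744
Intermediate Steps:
(80*V)*44 - 59864 = (80*(-19))*44 - 59864 = -1520*44 - 59864 = -66880 - 59864 = -126744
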